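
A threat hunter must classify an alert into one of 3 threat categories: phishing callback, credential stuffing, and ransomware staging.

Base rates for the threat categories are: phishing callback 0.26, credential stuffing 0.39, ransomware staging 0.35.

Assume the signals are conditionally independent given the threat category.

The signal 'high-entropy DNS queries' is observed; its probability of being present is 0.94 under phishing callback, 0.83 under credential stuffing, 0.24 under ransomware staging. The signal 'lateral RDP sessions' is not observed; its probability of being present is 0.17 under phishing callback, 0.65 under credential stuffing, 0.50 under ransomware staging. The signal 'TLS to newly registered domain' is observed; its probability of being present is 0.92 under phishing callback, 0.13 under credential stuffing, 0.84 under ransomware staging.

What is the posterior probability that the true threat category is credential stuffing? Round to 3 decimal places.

0.062

Multiply each prior by the joint likelihood of the signal pattern (using 1 − P(present | H) for each absent signal):
  phishing callback: 0.26 × 0.94 × (1 − 0.17) × 0.92 = 0.18662
  credential stuffing: 0.39 × 0.83 × (1 − 0.65) × 0.13 = 0.014728
  ransomware staging: 0.35 × 0.24 × (1 − 0.50) × 0.84 = 0.03528
Normalizing constant Z = 0.18662 + 0.014728 + 0.03528 = 0.23663.
P(credential stuffing | evidence) = 0.014728 / 0.23663 ≈ 0.062.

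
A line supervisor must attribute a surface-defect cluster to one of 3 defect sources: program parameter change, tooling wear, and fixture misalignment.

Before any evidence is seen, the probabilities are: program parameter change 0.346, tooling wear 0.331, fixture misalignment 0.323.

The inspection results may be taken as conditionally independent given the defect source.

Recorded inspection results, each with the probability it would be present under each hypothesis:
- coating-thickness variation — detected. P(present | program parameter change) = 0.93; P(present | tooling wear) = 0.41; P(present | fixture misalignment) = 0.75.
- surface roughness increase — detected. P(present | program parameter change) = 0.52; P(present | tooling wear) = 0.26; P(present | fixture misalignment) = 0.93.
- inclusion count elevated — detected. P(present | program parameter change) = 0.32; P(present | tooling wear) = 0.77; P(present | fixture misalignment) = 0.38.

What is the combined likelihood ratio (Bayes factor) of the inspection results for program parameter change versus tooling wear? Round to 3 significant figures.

The Bayes factor is the ratio of the joint likelihoods of the inspection result pattern under the two hypotheses.
  program parameter change: 0.93 × 0.52 × 0.32 = 0.15475
  tooling wear: 0.41 × 0.26 × 0.77 = 0.082082
Bayes factor = 0.15475 / 0.082082 ≈ 1.89

1.89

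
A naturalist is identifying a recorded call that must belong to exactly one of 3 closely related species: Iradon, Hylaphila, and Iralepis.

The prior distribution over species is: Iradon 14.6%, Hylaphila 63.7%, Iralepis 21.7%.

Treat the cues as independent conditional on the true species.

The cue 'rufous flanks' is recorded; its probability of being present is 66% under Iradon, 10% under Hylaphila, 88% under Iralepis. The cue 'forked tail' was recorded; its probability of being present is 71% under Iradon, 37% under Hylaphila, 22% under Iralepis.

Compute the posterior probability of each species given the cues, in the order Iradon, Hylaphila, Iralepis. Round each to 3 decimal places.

0.511, 0.176, 0.314

For each hypothesis, the unnormalized posterior weight is prior × product of the cue likelihoods:
  Iradon: 0.146 × 0.66 × 0.71 = 0.068416
  Hylaphila: 0.637 × 0.10 × 0.37 = 0.023569
  Iralepis: 0.217 × 0.88 × 0.22 = 0.042011
Marginal likelihood of the evidence = 0.134.
P(Iradon | evidence) = 0.068416 / 0.134 ≈ 0.511
P(Hylaphila | evidence) = 0.023569 / 0.134 ≈ 0.176
P(Iralepis | evidence) = 0.042011 / 0.134 ≈ 0.314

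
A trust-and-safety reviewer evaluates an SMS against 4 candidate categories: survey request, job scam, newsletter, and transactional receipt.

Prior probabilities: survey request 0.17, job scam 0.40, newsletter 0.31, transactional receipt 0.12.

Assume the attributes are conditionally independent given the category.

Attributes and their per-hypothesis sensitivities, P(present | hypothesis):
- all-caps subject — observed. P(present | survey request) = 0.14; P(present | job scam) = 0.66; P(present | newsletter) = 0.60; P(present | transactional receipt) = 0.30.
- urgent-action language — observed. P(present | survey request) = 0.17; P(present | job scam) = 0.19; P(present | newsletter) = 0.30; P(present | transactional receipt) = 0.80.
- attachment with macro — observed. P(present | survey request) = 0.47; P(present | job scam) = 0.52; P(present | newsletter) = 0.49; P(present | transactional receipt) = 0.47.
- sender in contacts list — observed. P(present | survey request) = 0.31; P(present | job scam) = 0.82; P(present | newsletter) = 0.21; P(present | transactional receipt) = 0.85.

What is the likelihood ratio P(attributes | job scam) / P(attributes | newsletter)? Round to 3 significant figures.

Take the product of per-attribute likelihoods under each hypothesis, then divide.
  job scam: 0.66 × 0.19 × 0.52 × 0.82 = 0.053471
  newsletter: 0.60 × 0.30 × 0.49 × 0.21 = 0.018522
Bayes factor = 0.053471 / 0.018522 ≈ 2.89

2.89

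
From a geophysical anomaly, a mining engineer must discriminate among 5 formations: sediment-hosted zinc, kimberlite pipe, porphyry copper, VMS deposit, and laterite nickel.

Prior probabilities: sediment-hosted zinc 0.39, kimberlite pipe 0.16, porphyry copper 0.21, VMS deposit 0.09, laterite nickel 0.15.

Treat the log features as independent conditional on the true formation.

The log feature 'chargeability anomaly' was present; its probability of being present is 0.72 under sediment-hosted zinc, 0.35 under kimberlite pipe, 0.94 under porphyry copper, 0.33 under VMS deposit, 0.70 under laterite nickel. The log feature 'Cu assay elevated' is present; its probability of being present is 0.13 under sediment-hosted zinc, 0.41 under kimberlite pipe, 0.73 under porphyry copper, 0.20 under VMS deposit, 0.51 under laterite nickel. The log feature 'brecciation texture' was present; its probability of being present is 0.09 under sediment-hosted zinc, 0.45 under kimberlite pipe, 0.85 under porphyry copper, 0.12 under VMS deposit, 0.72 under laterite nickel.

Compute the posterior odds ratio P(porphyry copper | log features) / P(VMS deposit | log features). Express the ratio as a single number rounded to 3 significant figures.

172

Posterior odds equal prior odds times the likelihood ratio; only the two competing hypotheses matter.
  porphyry copper: 0.21 × 0.94 × 0.73 × 0.85 = 0.12249
  VMS deposit: 0.09 × 0.33 × 0.20 × 0.12 = 0.0007128
Posterior odds = 0.12249 / 0.0007128 ≈ 172.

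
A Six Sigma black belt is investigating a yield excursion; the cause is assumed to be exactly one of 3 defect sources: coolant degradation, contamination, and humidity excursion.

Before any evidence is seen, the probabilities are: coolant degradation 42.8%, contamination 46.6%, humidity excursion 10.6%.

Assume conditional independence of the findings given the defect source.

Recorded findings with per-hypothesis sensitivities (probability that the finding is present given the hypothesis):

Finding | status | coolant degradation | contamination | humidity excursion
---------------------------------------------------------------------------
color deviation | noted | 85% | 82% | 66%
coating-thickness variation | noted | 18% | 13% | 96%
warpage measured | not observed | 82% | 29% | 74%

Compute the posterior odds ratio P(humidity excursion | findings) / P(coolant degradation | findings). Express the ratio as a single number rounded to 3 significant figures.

1.48

The normalizing constant cancels in an odds ratio, so compute prior × likelihood for the two hypotheses only (using 1 − P(present | H) for each absent finding):
  humidity excursion: 0.106 × 0.66 × 0.96 × (1 − 0.74) = 0.017462
  coolant degradation: 0.428 × 0.85 × 0.18 × (1 − 0.82) = 0.011787
Odds(humidity excursion : coolant degradation) = 0.017462 / 0.011787 ≈ 1.48.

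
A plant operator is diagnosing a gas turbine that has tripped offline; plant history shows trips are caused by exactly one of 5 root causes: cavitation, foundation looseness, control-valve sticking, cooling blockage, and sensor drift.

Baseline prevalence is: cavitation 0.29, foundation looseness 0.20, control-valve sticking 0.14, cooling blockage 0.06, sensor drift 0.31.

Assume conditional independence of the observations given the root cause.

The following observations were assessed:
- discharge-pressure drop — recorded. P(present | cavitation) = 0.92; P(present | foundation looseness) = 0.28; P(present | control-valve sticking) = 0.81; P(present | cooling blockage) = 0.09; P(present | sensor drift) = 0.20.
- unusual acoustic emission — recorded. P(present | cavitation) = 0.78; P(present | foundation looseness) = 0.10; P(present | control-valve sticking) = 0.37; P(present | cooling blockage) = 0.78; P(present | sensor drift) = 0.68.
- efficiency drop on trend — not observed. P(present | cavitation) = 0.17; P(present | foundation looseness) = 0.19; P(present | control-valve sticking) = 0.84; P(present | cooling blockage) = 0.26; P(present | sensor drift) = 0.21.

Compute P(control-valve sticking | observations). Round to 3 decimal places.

By Bayes' rule with conditional independence, the unnormalized weight for each hypothesis is prior × ∏ likelihoods (using 1 − P(present | H) for each absent observation):
  cavitation: 0.29 × 0.92 × 0.78 × (1 − 0.17) = 0.17273
  foundation looseness: 0.20 × 0.28 × 0.10 × (1 − 0.19) = 0.004536
  control-valve sticking: 0.14 × 0.81 × 0.37 × (1 − 0.84) = 0.0067133
  cooling blockage: 0.06 × 0.09 × 0.78 × (1 − 0.26) = 0.0031169
  sensor drift: 0.31 × 0.20 × 0.68 × (1 − 0.21) = 0.033306
Normalizing constant Z = 0.17273 + 0.004536 + 0.0067133 + 0.0031169 + 0.033306 = 0.2204.
P(control-valve sticking | evidence) = 0.0067133 / 0.2204 ≈ 0.030.

0.030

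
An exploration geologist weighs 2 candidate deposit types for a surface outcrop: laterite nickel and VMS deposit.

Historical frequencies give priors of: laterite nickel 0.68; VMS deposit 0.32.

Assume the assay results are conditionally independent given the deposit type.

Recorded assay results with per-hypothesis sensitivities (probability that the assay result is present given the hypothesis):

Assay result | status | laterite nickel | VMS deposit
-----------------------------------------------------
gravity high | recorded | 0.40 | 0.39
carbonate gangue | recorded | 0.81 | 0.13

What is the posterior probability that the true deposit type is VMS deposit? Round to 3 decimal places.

0.069

By Bayes' rule with conditional independence, the unnormalized weight for each hypothesis is prior × ∏ likelihoods:
  laterite nickel: 0.68 × 0.40 × 0.81 = 0.22032
  VMS deposit: 0.32 × 0.39 × 0.13 = 0.016224
The unnormalized weights sum to 0.23654.
P(VMS deposit | evidence) = 0.016224 / 0.23654 ≈ 0.069.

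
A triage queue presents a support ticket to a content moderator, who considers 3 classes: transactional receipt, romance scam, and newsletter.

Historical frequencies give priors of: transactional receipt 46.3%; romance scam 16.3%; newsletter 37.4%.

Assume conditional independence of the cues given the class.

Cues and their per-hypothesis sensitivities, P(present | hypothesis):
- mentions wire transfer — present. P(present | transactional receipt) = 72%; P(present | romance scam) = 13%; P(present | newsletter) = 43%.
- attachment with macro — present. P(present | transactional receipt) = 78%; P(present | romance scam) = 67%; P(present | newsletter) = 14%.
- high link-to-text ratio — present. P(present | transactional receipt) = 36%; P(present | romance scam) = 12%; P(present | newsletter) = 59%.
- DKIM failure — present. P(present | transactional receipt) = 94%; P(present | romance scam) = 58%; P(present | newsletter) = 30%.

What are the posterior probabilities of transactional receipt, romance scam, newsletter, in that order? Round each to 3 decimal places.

0.947, 0.011, 0.043

For each hypothesis, the unnormalized posterior weight is prior × product of the cue likelihoods:
  transactional receipt: 0.463 × 0.72 × 0.78 × 0.36 × 0.94 = 0.087991
  romance scam: 0.163 × 0.13 × 0.67 × 0.12 × 0.58 = 0.00098813
  newsletter: 0.374 × 0.43 × 0.14 × 0.59 × 0.30 = 0.0039851
The unnormalized weights sum to 0.092964.
P(transactional receipt | evidence) = 0.087991 / 0.092964 ≈ 0.947
P(romance scam | evidence) = 0.00098813 / 0.092964 ≈ 0.011
P(newsletter | evidence) = 0.0039851 / 0.092964 ≈ 0.043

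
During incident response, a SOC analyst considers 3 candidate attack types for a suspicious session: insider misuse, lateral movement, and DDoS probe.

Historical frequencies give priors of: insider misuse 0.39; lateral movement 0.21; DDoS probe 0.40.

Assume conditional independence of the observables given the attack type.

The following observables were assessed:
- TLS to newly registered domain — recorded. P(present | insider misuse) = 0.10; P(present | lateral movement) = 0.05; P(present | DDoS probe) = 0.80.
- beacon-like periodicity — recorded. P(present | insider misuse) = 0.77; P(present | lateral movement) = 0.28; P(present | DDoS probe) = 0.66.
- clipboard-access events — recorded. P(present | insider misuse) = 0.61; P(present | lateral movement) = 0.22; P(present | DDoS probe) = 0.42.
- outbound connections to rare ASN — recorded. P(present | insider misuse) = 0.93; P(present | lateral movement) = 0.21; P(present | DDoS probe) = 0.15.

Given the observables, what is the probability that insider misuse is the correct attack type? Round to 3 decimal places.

0.559

By Bayes' rule with conditional independence, the unnormalized weight for each hypothesis is prior × ∏ likelihoods:
  insider misuse: 0.39 × 0.10 × 0.77 × 0.61 × 0.93 = 0.017036
  lateral movement: 0.21 × 0.05 × 0.28 × 0.22 × 0.21 = 0.00013583
  DDoS probe: 0.40 × 0.80 × 0.66 × 0.42 × 0.15 = 0.013306
Normalizing constant Z = 0.017036 + 0.00013583 + 0.013306 = 0.030477.
P(insider misuse | evidence) = 0.017036 / 0.030477 ≈ 0.559.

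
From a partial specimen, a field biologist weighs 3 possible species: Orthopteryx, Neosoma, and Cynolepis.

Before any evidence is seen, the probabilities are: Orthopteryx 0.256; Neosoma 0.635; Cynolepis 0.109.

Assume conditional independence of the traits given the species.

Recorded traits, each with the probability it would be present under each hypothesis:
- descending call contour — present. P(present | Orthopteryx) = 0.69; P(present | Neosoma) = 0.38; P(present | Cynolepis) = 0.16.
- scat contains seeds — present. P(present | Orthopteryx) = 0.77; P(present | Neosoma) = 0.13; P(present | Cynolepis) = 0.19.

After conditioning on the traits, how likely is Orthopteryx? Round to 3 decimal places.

For each hypothesis, the unnormalized posterior weight is prior × product of the trait likelihoods:
  Orthopteryx: 0.256 × 0.69 × 0.77 = 0.13601
  Neosoma: 0.635 × 0.38 × 0.13 = 0.031369
  Cynolepis: 0.109 × 0.16 × 0.19 = 0.0033136
Normalizing constant Z = 0.13601 + 0.031369 + 0.0033136 = 0.1707.
P(Orthopteryx | evidence) = 0.13601 / 0.1707 ≈ 0.797.

0.797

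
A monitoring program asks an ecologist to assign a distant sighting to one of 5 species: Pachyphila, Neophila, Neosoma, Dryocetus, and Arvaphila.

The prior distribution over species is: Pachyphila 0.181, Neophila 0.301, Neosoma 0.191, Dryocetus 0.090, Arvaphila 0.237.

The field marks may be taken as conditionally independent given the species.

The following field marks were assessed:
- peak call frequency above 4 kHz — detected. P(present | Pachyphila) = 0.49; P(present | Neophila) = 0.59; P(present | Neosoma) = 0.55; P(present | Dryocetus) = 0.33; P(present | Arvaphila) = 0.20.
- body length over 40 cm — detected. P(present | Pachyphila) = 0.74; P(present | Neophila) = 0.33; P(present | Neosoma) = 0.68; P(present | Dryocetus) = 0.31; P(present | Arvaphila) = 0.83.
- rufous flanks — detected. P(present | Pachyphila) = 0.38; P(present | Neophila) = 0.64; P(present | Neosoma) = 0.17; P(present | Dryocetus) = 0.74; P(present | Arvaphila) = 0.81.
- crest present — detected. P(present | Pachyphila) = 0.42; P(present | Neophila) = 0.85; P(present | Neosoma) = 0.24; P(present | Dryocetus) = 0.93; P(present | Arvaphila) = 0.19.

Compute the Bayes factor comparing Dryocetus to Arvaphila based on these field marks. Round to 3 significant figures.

2.76

Joint likelihood of the field mark pattern under each hypothesis:
  Dryocetus: 0.33 × 0.31 × 0.74 × 0.93 = 0.070403
  Arvaphila: 0.20 × 0.83 × 0.81 × 0.19 = 0.025547
Bayes factor = 0.070403 / 0.025547 ≈ 2.76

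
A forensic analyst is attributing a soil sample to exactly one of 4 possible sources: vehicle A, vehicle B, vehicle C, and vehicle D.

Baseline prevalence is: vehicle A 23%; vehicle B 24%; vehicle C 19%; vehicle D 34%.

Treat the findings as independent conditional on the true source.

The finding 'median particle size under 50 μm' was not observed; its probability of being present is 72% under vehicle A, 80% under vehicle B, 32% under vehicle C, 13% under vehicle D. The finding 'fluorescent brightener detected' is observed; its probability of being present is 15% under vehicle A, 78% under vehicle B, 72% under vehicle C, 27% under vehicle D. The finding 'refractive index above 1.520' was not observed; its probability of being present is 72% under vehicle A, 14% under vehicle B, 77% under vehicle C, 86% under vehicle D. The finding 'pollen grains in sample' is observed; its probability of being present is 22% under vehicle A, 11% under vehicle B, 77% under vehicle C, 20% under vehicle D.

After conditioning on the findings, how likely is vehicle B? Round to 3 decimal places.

0.155

By Bayes' rule with conditional independence, the unnormalized weight for each hypothesis is prior × ∏ likelihoods (using 1 − P(present | H) for each absent finding):
  vehicle A: 0.23 × (1 − 0.72) × 0.15 × (1 − 0.72) × 0.22 = 0.00059506
  vehicle B: 0.24 × (1 − 0.80) × 0.78 × (1 − 0.14) × 0.11 = 0.0035418
  vehicle C: 0.19 × (1 − 0.32) × 0.72 × (1 − 0.77) × 0.77 = 0.016475
  vehicle D: 0.34 × (1 − 0.13) × 0.27 × (1 − 0.86) × 0.20 = 0.0022362
The unnormalized weights sum to 0.022848.
P(vehicle B | evidence) = 0.0035418 / 0.022848 ≈ 0.155.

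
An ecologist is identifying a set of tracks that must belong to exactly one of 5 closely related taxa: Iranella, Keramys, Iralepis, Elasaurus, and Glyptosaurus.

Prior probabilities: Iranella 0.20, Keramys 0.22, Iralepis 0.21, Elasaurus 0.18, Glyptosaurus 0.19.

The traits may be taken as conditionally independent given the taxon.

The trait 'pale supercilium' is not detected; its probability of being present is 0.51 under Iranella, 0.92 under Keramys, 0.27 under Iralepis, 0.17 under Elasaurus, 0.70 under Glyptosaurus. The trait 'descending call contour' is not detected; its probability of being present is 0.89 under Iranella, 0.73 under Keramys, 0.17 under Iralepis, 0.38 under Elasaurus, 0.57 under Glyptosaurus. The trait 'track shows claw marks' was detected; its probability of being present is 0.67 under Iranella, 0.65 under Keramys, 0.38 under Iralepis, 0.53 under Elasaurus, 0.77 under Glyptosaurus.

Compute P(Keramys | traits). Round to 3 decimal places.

By Bayes' rule with conditional independence, the unnormalized weight for each hypothesis is prior × ∏ likelihoods (using 1 − P(present | H) for each absent trait):
  Iranella: 0.20 × (1 − 0.51) × (1 − 0.89) × 0.67 = 0.0072226
  Keramys: 0.22 × (1 − 0.92) × (1 − 0.73) × 0.65 = 0.0030888
  Iralepis: 0.21 × (1 − 0.27) × (1 − 0.17) × 0.38 = 0.048351
  Elasaurus: 0.18 × (1 − 0.17) × (1 − 0.38) × 0.53 = 0.049093
  Glyptosaurus: 0.19 × (1 − 0.70) × (1 − 0.57) × 0.77 = 0.018873
The unnormalized weights sum to 0.12663.
P(Keramys | evidence) = 0.0030888 / 0.12663 ≈ 0.024.

0.024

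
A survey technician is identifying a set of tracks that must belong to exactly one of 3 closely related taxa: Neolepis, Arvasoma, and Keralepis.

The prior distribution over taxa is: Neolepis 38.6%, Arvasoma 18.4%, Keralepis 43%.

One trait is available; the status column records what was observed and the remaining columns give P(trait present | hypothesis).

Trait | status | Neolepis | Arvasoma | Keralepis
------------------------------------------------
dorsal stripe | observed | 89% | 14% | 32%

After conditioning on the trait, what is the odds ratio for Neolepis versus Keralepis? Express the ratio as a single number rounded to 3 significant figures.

2.50

The normalizing constant cancels in an odds ratio, so compute prior × likelihood for the two hypotheses only:
  Neolepis: 0.386 × 0.89 = 0.34354
  Keralepis: 0.430 × 0.32 = 0.1376
Posterior odds = 0.34354 / 0.1376 ≈ 2.50.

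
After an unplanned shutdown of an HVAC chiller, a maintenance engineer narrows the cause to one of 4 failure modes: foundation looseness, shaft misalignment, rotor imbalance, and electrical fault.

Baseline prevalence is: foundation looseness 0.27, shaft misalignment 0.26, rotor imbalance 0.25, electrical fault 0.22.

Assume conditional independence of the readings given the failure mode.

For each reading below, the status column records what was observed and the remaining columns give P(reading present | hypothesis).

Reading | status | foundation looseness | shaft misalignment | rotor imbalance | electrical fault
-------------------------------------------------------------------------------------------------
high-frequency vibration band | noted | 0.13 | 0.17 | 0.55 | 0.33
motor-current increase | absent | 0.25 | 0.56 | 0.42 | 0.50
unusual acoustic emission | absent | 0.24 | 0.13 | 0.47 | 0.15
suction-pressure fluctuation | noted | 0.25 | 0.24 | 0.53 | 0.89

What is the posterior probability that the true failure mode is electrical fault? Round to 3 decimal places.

By Bayes' rule with conditional independence, the unnormalized weight for each hypothesis is prior × ∏ likelihoods (using 1 − P(present | H) for each absent reading):
  foundation looseness: 0.27 × 0.13 × (1 − 0.25) × (1 − 0.24) × 0.25 = 0.0050018
  shaft misalignment: 0.26 × 0.17 × (1 − 0.56) × (1 − 0.13) × 0.24 = 0.0040607
  rotor imbalance: 0.25 × 0.55 × (1 − 0.42) × (1 − 0.47) × 0.53 = 0.022402
  electrical fault: 0.22 × 0.33 × (1 − 0.50) × (1 − 0.15) × 0.89 = 0.027461
Marginal likelihood of the evidence = 0.058925.
P(electrical fault | evidence) = 0.027461 / 0.058925 ≈ 0.466.

0.466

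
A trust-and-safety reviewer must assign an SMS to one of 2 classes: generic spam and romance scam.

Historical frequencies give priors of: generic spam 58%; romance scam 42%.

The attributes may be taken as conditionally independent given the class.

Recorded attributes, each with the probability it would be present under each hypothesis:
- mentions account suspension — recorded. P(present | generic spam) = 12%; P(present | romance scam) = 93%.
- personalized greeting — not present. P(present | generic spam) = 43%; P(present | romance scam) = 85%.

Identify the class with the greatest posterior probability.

romance scam

Multiply each prior by the joint likelihood of the attribute pattern (using 1 − P(present | H) for each absent attribute):
  generic spam: 0.58 × 0.12 × (1 − 0.43) = 0.039672
  romance scam: 0.42 × 0.93 × (1 − 0.85) = 0.05859
Marginal likelihood of the evidence = 0.098262.
P(generic spam | evidence) ≈ 0.039672 / 0.098262 ≈ 0.404
P(romance scam | evidence) ≈ 0.05859 / 0.098262 ≈ 0.596
The largest is 0.596, so romance scam is most probable.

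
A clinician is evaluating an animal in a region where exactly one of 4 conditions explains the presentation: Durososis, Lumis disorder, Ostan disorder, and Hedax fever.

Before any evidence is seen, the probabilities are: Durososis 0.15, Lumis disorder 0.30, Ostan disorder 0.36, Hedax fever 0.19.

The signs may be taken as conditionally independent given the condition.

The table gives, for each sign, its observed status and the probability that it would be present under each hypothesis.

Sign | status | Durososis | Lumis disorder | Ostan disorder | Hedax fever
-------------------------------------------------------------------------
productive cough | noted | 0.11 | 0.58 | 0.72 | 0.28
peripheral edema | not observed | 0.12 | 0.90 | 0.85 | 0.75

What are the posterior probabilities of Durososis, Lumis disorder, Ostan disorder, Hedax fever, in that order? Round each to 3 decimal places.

0.173, 0.207, 0.462, 0.158

Multiply each prior by the joint likelihood of the sign pattern (using 1 − P(present | H) for each absent sign):
  Durososis: 0.15 × 0.11 × (1 − 0.12) = 0.01452
  Lumis disorder: 0.30 × 0.58 × (1 − 0.90) = 0.0174
  Ostan disorder: 0.36 × 0.72 × (1 − 0.85) = 0.03888
  Hedax fever: 0.19 × 0.28 × (1 − 0.75) = 0.0133
Marginal likelihood of the evidence = 0.0841.
P(Durososis | evidence) = 0.01452 / 0.0841 ≈ 0.173
P(Lumis disorder | evidence) = 0.0174 / 0.0841 ≈ 0.207
P(Ostan disorder | evidence) = 0.03888 / 0.0841 ≈ 0.462
P(Hedax fever | evidence) = 0.0133 / 0.0841 ≈ 0.158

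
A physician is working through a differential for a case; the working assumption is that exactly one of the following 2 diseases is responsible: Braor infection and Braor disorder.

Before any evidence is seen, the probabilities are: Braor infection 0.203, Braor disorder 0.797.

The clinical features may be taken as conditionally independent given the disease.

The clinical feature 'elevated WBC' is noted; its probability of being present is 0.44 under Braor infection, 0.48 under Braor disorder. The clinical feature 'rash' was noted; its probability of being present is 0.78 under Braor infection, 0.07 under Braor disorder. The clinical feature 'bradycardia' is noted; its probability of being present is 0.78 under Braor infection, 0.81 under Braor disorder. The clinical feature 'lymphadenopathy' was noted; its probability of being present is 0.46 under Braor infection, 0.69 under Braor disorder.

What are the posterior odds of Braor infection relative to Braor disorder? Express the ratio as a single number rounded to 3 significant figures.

1.67

The normalizing constant cancels in an odds ratio, so compute prior × likelihood for the two hypotheses only:
  Braor infection: 0.203 × 0.44 × 0.78 × 0.78 × 0.46 = 0.024997
  Braor disorder: 0.797 × 0.48 × 0.07 × 0.81 × 0.69 = 0.014967
Posterior odds = 0.024997 / 0.014967 ≈ 1.67.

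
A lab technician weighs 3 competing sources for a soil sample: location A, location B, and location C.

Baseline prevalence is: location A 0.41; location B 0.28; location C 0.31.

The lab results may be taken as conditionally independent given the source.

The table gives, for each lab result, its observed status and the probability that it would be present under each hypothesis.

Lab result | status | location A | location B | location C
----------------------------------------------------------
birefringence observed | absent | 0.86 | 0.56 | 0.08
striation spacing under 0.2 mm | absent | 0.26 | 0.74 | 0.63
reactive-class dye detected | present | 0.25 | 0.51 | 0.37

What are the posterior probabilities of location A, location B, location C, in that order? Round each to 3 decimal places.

0.161, 0.248, 0.592

For each hypothesis, the unnormalized posterior weight is prior × product of the lab result likelihoods (using 1 − P(present | H) for each absent lab result):
  location A: 0.41 × (1 − 0.86) × (1 − 0.26) × 0.25 = 0.010619
  location B: 0.28 × (1 − 0.56) × (1 − 0.74) × 0.51 = 0.016336
  location C: 0.31 × (1 − 0.08) × (1 − 0.63) × 0.37 = 0.039044
Marginal likelihood of the evidence = 0.065999.
P(location A | evidence) = 0.010619 / 0.065999 ≈ 0.161
P(location B | evidence) = 0.016336 / 0.065999 ≈ 0.248
P(location C | evidence) = 0.039044 / 0.065999 ≈ 0.592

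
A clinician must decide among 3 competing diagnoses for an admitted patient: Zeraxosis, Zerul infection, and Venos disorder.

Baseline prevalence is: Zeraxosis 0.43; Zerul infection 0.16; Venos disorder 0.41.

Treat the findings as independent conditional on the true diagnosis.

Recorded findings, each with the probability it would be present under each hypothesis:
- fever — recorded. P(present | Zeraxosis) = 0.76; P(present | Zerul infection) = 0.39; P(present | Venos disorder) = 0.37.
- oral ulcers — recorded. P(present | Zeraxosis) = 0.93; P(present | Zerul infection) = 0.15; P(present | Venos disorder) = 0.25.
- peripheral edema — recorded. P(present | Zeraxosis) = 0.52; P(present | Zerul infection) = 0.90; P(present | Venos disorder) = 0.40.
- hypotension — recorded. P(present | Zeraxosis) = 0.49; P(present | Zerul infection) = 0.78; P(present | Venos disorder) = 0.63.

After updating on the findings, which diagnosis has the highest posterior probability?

Zeraxosis

Multiply each prior by the joint likelihood of the evidence pattern:
  Zeraxosis: 0.43 × 0.76 × 0.93 × 0.52 × 0.49 = 0.07744
  Zerul infection: 0.16 × 0.39 × 0.15 × 0.90 × 0.78 = 0.0065707
  Venos disorder: 0.41 × 0.37 × 0.25 × 0.40 × 0.63 = 0.0095571
Marginal likelihood of the evidence = 0.093568.
P(Zeraxosis | evidence) ≈ 0.07744 / 0.093568 ≈ 0.828
P(Zerul infection | evidence) ≈ 0.0065707 / 0.093568 ≈ 0.070
P(Venos disorder | evidence) ≈ 0.0095571 / 0.093568 ≈ 0.102
The largest is 0.828, so Zeraxosis is most probable.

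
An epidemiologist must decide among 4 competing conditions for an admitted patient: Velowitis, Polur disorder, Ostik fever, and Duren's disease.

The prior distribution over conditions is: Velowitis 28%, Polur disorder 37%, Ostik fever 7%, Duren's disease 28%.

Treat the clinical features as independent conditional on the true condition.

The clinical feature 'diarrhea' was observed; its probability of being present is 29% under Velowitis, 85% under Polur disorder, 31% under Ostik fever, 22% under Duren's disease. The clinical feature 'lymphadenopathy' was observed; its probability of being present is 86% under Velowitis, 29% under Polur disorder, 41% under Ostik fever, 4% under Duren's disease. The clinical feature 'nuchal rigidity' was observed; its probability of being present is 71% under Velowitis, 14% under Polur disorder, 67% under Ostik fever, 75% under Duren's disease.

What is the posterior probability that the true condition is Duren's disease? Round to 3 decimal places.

By Bayes' rule with conditional independence, the unnormalized weight for each hypothesis is prior × ∏ likelihoods:
  Velowitis: 0.28 × 0.29 × 0.86 × 0.71 = 0.049581
  Polur disorder: 0.37 × 0.85 × 0.29 × 0.14 = 0.012769
  Ostik fever: 0.07 × 0.31 × 0.41 × 0.67 = 0.005961
  Duren's disease: 0.28 × 0.22 × 0.04 × 0.75 = 0.001848
Normalizing constant Z = 0.049581 + 0.012769 + 0.005961 + 0.001848 = 0.070158.
P(Duren's disease | evidence) = 0.001848 / 0.070158 ≈ 0.026.

0.026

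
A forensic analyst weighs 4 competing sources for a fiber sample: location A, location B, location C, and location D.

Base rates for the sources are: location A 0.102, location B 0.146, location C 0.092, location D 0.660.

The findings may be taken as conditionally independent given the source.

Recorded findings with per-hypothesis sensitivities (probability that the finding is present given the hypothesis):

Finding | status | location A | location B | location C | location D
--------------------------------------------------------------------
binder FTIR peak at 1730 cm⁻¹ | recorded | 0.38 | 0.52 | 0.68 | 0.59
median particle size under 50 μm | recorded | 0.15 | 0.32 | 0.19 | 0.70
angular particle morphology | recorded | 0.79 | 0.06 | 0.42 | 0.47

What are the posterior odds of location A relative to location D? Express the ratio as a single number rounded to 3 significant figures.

Unnormalized posterior weight (prior times the finding likelihoods) for each of the two hypotheses:
  location A: 0.102 × 0.38 × 0.15 × 0.79 = 0.0045931
  location D: 0.660 × 0.59 × 0.70 × 0.47 = 0.12811
Posterior odds = 0.0045931 / 0.12811 ≈ 0.0359.

0.0359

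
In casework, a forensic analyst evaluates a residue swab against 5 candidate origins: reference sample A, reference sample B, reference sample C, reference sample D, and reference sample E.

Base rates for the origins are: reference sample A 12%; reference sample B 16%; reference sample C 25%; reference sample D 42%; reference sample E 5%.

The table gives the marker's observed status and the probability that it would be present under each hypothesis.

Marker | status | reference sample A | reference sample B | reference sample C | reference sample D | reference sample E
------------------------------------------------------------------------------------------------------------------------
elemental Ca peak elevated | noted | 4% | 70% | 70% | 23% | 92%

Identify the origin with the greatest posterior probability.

By Bayes' rule, the unnormalized weight for each hypothesis is prior × likelihood:
  reference sample A: 0.12 × 0.04 = 0.0048
  reference sample B: 0.16 × 0.70 = 0.112
  reference sample C: 0.25 × 0.70 = 0.175
  reference sample D: 0.42 × 0.23 = 0.0966
  reference sample E: 0.05 × 0.92 = 0.046
Marginal likelihood of the evidence = 0.4344.
P(reference sample A | evidence) ≈ 0.0048 / 0.4344 ≈ 0.011
P(reference sample B | evidence) ≈ 0.112 / 0.4344 ≈ 0.258
P(reference sample C | evidence) ≈ 0.175 / 0.4344 ≈ 0.403
P(reference sample D | evidence) ≈ 0.0966 / 0.4344 ≈ 0.222
P(reference sample E | evidence) ≈ 0.046 / 0.4344 ≈ 0.106
The largest is 0.403, so reference sample C is most probable.

reference sample C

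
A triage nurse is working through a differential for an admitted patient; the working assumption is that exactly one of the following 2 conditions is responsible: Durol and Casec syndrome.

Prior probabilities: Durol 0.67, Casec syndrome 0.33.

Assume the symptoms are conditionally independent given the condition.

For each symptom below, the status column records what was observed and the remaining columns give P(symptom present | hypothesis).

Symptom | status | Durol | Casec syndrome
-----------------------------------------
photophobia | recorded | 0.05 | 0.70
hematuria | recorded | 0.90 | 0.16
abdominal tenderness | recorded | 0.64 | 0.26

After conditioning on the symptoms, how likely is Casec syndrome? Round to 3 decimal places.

For each hypothesis, the unnormalized posterior weight is prior × product of the symptom likelihoods:
  Durol: 0.67 × 0.05 × 0.90 × 0.64 = 0.019296
  Casec syndrome: 0.33 × 0.70 × 0.16 × 0.26 = 0.0096096
Marginal likelihood of the evidence = 0.028906.
P(Casec syndrome | evidence) = 0.0096096 / 0.028906 ≈ 0.332.

0.332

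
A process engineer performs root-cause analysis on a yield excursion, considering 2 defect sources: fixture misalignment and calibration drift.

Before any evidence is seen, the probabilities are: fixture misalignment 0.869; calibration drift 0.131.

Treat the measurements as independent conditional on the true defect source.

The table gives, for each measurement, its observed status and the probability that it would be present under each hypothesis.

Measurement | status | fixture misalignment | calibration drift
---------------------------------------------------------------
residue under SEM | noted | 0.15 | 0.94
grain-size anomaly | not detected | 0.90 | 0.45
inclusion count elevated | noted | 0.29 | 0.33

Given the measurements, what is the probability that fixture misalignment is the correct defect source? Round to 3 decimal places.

Multiply each prior by the joint likelihood of the measurement pattern (using 1 − P(present | H) for each absent measurement):
  fixture misalignment: 0.869 × 0.15 × (1 − 0.90) × 0.29 = 0.0037801
  calibration drift: 0.131 × 0.94 × (1 − 0.45) × 0.33 = 0.02235
Normalizing constant Z = 0.0037801 + 0.02235 = 0.02613.
P(fixture misalignment | evidence) = 0.0037801 / 0.02613 ≈ 0.145.

0.145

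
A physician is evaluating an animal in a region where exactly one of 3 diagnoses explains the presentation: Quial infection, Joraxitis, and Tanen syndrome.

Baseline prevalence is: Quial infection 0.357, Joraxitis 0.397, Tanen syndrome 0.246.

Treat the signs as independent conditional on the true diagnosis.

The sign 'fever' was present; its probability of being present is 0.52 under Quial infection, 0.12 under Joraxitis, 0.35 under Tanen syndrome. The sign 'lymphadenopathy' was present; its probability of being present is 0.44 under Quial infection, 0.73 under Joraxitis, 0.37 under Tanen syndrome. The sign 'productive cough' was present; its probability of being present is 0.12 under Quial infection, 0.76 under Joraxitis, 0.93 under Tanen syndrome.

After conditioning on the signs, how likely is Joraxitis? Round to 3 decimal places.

0.401

Multiply each prior by the joint likelihood of the sign pattern:
  Quial infection: 0.357 × 0.52 × 0.44 × 0.12 = 0.0098018
  Joraxitis: 0.397 × 0.12 × 0.73 × 0.76 = 0.026431
  Tanen syndrome: 0.246 × 0.35 × 0.37 × 0.93 = 0.029627
Normalizing constant Z = 0.0098018 + 0.026431 + 0.029627 = 0.065859.
P(Joraxitis | evidence) = 0.026431 / 0.065859 ≈ 0.401.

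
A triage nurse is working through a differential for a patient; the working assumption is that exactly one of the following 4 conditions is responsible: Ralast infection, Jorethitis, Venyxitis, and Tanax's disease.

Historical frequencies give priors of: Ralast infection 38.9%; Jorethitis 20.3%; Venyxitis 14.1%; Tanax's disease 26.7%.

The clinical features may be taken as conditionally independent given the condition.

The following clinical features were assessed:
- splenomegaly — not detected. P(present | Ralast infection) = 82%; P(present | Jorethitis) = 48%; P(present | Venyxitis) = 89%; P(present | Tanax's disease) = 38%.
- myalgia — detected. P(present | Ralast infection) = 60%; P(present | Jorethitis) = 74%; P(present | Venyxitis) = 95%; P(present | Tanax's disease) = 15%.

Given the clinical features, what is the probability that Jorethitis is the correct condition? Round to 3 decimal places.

Multiply each prior by the joint likelihood of the clinical feature pattern (using 1 − P(present | H) for each absent clinical feature):
  Ralast infection: 0.389 × (1 − 0.82) × 0.60 = 0.042012
  Jorethitis: 0.203 × (1 − 0.48) × 0.74 = 0.078114
  Venyxitis: 0.141 × (1 − 0.89) × 0.95 = 0.014734
  Tanax's disease: 0.267 × (1 − 0.38) × 0.15 = 0.024831
Normalizing constant Z = 0.042012 + 0.078114 + 0.014734 + 0.024831 = 0.15969.
P(Jorethitis | evidence) = 0.078114 / 0.15969 ≈ 0.489.

0.489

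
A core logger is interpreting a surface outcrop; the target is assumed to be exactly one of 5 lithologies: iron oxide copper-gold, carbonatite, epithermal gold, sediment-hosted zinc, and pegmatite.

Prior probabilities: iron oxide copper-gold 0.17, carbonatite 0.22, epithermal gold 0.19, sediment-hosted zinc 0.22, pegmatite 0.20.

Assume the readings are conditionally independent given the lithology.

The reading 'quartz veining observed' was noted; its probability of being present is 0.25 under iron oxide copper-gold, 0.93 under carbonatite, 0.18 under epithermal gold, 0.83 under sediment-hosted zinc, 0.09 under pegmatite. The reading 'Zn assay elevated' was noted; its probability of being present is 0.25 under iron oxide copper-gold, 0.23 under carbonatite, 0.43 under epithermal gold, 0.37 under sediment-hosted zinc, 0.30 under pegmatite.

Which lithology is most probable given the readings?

By Bayes' rule with conditional independence, the unnormalized weight for each hypothesis is prior × ∏ likelihoods:
  iron oxide copper-gold: 0.17 × 0.25 × 0.25 = 0.010625
  carbonatite: 0.22 × 0.93 × 0.23 = 0.047058
  epithermal gold: 0.19 × 0.18 × 0.43 = 0.014706
  sediment-hosted zinc: 0.22 × 0.83 × 0.37 = 0.067562
  pegmatite: 0.20 × 0.09 × 0.30 = 0.0054
Normalizing constant Z = 0.010625 + 0.047058 + 0.014706 + 0.067562 + 0.0054 = 0.14535.
P(iron oxide copper-gold | evidence) ≈ 0.010625 / 0.14535 ≈ 0.073
P(carbonatite | evidence) ≈ 0.047058 / 0.14535 ≈ 0.324
P(epithermal gold | evidence) ≈ 0.014706 / 0.14535 ≈ 0.101
P(sediment-hosted zinc | evidence) ≈ 0.067562 / 0.14535 ≈ 0.465
P(pegmatite | evidence) ≈ 0.0054 / 0.14535 ≈ 0.037
The largest is 0.465, so sediment-hosted zinc is most probable.

sediment-hosted zinc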